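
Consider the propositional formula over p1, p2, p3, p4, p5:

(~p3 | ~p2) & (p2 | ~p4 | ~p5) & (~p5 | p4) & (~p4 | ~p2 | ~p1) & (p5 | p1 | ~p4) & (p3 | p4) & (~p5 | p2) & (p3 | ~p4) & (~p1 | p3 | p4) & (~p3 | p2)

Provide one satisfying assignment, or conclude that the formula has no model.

Try p3 = 0.
(p4) alone gives p4 = 1.
But (~p4) is also a unit clause — contradiction.
Backtrack on p3: now try p3 = 1.
(~p2) alone gives p2 = 0.
But (p2) is also a unit clause — contradiction.
Either choice for p3 ends in contradiction.

UNSATISFIABLE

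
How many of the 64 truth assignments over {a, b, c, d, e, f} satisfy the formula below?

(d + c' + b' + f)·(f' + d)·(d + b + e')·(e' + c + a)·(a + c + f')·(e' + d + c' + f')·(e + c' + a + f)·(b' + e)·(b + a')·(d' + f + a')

There are 2^6 = 64 truth assignments over (a, b, c, d, e, f).
Split on d. With d = 1, the clauses containing d are satisfied and d' drops from the rest; 8 of the 2^5 = 32 assignments to the other variables satisfy what remains.
With d = 0, by the same count on the reduced clause set, 2 assignments work.
Total: 8 + 2 = 10.

10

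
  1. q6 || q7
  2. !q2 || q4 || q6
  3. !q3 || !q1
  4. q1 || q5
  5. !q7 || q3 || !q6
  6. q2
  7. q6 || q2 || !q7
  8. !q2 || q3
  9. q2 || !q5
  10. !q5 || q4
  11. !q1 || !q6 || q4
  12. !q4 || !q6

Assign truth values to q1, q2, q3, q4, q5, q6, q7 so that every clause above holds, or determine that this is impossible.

From the singleton clause (q2), q2 = true.
From the singleton clause (q3), q3 = true.
From the singleton clause (!q1), q1 = false.
From the singleton clause (q5), q5 = true.
From the singleton clause (q4), q4 = true.
From the singleton clause (!q6), q6 = false.
From the singleton clause (q7), q7 = true.
All clauses are satisfied.

q1: false; q2: true; q3: true; q4: true; q5: true; q6: false; q7: true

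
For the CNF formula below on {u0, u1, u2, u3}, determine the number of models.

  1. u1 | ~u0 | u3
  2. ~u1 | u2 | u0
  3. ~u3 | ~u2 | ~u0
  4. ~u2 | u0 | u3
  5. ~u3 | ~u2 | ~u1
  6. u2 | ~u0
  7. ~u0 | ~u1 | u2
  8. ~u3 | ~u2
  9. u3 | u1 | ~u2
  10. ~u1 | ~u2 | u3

2

There are 2^4 = 16 truth assignments over (u0, u1, u2, u3).
Split on u2. With u2 = 1, the clauses containing u2 are satisfied and ~u2 drops from the rest; 0 of the 2^3 = 8 assignments to the other variables satisfy what remains.
With u2 = 0, by the same count on the reduced clause set, 2 assignments work.
(One model: u0=F, u1=F, u2=F, u3=F.)
Total: 0 + 2 = 2.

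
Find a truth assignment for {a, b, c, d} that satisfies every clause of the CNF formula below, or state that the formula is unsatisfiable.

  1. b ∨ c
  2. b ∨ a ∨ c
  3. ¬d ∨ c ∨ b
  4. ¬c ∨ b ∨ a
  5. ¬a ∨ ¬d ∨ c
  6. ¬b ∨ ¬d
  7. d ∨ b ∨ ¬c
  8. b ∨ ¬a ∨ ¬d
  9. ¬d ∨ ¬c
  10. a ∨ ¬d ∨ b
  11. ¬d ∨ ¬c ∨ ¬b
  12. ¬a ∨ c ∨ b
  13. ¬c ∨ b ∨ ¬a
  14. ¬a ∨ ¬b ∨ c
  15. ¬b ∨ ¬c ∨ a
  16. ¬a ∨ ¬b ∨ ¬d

a ↦ False, b ↦ True, c ↦ False, d ↦ False

Case b = True:
Unit clause (¬d) forces d = False.
Case a = False:
Unit clause (¬c) forces c = False.
This assignment satisfies each clause.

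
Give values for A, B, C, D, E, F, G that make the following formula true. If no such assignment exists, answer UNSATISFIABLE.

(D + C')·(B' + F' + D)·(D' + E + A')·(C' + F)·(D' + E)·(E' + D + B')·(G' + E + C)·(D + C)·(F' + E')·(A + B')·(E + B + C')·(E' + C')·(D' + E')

UNSATISFIABLE

Case D = 1:
The clause (E) is unit, so E = 1.
But (E') is also a unit clause — contradiction.
Backtrack on D: now try D = 0.
The clause (C') is unit, so C = 0.
But (C) is also a unit clause — contradiction.
Either choice for D ends in contradiction.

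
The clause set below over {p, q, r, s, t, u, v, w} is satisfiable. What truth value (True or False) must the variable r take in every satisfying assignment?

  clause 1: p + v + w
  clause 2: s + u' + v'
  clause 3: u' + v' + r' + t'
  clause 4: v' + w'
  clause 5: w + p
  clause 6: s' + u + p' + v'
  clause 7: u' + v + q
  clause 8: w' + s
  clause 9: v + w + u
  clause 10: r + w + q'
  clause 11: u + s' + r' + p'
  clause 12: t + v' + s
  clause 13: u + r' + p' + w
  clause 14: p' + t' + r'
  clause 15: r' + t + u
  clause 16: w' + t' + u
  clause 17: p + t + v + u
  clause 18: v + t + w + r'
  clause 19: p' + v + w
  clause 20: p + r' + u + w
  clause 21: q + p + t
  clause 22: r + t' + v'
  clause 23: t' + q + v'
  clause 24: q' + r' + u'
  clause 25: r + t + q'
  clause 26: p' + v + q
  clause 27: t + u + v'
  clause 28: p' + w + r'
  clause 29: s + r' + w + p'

False

Suppose r = 1.
Try v = 0.
Try p = 1.
From the singleton clause (t'), t = 0.
From the singleton clause (u), u = 1.
From the singleton clause (q), q = 1.
That conflicts with the unit clause (q').
Backtrack on p: now try p = 0.
From the singleton clause (w), w = 1.
From the singleton clause (s), s = 1.
Try u = 0.
From the singleton clause (t), t = 1.
That conflicts with the unit clause (t').
Backtrack on u: now try u = 1.
From the singleton clause (q), q = 1.
That conflicts with the unit clause (q').
Neither u = 1 nor u = 0 works.
Neither p = 1 nor p = 0 works.
Backtrack on v: now try v = 1.
From the singleton clause (w'), w = 0.
From the singleton clause (p), p = 1.
That conflicts with the unit clause (p').
Neither v = 1 nor v = 0 works.
So every satisfying assignment has r = False.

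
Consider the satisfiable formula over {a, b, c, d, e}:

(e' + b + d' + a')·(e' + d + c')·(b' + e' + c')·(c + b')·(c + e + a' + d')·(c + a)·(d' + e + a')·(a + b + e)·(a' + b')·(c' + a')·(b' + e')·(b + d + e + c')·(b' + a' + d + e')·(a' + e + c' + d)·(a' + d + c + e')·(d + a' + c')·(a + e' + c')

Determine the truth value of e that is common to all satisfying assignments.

False

Suppose e = 1.
Unit clause (b') forces b = 0.
Branch on d: set d = 0.
Unit clause (c') forces c = 0.
Unit clause (a) forces a = 1.
But (a') is also a unit clause — contradiction.
Undo d and try d = 1.
Unit clause (a') forces a = 0.
Unit clause (c) forces c = 1.
But (c') is also a unit clause — contradiction.
Both values of d lead to a conflict.
So every satisfying assignment has e = False.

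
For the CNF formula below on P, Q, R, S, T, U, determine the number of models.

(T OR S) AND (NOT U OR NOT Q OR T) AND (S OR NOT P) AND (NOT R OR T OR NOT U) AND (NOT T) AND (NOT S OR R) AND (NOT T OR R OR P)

There are 2^6 = 64 truth assignments over (P, Q, R, S, T, U).
Split on R. With R = true, the clauses containing R are satisfied and NOT R drops from the rest; 4 of the 2^5 = 32 assignments to the other variables satisfy what remains.
With R = false, by the same count on the reduced clause set, 0 assignments work.
(One model: P=F, Q=F, R=T, S=T, T=F, U=F.)
Total: 4 + 0 = 4.

4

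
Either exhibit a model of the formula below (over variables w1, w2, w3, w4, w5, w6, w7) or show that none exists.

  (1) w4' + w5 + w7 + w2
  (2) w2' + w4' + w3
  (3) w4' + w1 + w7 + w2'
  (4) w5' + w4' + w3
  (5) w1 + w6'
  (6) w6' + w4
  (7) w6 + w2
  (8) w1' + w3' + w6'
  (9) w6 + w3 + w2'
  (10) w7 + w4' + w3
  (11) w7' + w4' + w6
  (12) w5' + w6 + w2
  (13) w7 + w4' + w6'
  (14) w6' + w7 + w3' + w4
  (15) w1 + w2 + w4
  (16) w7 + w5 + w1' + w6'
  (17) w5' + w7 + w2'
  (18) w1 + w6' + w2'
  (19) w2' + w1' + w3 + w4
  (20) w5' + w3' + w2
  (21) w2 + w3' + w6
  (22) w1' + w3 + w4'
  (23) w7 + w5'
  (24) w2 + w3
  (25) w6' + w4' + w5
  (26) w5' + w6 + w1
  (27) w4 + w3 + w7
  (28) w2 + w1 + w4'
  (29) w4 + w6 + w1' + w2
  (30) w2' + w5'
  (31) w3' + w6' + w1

Suppose w1 = 1.
Suppose w6 = 0.
From the singleton clause (w2), w2 = 1.
From the singleton clause (w3), w3 = 1.
From the singleton clause (w5'), w5 = 0.
Suppose w7 = 0.
Every clause is now satisfied; w4 is unconstrained.

w1: 1, w2: 1, w3: 1, w4: 1, w5: 0, w6: 0, w7: 0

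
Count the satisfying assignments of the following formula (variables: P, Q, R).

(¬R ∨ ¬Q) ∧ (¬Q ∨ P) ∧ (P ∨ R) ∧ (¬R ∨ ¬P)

3

There are 2^3 = 8 truth assignments over (P, Q, R).
Check each against the 4 clauses (columns in the order P, Q, R):
  F F F  ✗ fails (P ∨ R)
  F F T  ✓ satisfies all
  F T F  ✗ fails (¬Q ∨ P)
  F T T  ✗ fails (¬R ∨ ¬Q)
  T F F  ✓ satisfies all
  T F T  ✗ fails (¬R ∨ ¬P)
  T T F  ✓ satisfies all
  T T T  ✗ fails (¬R ∨ ¬Q)
3 of the 8 rows are models.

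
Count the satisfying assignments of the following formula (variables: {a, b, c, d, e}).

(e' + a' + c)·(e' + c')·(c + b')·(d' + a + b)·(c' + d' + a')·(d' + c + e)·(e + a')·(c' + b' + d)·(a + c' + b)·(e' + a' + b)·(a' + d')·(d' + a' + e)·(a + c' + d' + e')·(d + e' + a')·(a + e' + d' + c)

3

There are 2^5 = 32 truth assignments over (a, b, c, d, e).
Split on d. With d = 1, the clauses containing d are satisfied and d' drops from the rest; 1 of the 2^4 = 16 assignments to the other variables satisfy what remains.
With d = 0, by the same count on the reduced clause set, 2 assignments work.
(One model: a=F, b=F, c=F, d=F, e=F.)
Total: 1 + 2 = 3.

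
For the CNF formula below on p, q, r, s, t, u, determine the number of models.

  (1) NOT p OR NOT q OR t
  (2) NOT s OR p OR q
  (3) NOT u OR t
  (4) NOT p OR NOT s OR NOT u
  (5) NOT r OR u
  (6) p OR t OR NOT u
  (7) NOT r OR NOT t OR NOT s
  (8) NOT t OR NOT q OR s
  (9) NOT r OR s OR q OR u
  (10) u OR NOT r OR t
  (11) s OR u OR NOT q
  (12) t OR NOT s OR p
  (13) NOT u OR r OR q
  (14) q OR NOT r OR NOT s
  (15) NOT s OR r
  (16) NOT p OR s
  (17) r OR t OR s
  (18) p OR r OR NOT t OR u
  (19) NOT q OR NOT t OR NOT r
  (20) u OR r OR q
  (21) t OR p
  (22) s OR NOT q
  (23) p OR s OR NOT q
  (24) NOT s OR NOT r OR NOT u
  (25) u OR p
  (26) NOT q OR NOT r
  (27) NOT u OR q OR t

There are 2^6 = 64 truth assignments over (p, q, r, s, t, u).
Split on p. With p = true, the clauses containing p are satisfied and NOT p drops from the rest; 0 of the 2^5 = 32 assignments to the other variables satisfy what remains.
With p = false, by the same count on the reduced clause set, 1 assignment works.
Total: 0 + 1 = 1.

1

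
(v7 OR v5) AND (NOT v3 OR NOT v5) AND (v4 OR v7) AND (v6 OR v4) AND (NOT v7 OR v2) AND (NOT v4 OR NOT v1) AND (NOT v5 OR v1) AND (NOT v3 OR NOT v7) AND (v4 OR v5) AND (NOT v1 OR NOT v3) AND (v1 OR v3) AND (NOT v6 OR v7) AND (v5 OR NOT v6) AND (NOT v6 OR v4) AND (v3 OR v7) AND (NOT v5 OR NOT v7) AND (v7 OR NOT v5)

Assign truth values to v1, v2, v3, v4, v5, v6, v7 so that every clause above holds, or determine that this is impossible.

UNSATISFIABLE

Suppose v7 = true.
(v2) alone gives v2 = true.
(NOT v3) alone gives v3 = false.
(v1) alone gives v1 = true.
(NOT v4) alone gives v4 = false.
(v6) alone gives v6 = true.
But (NOT v6) is also a unit clause — contradiction.
Backtrack on v7: now try v7 = false.
(v5) alone gives v5 = true.
But (NOT v5) is also a unit clause — contradiction.
Neither v7 = true nor v7 = false works.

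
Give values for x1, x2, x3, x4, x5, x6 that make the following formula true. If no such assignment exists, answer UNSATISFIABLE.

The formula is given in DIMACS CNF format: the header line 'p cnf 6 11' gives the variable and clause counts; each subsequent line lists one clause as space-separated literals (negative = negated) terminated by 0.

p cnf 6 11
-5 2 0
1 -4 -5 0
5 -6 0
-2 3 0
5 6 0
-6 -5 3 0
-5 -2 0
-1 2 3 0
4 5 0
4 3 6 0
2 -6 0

UNSATISFIABLE

Try x5 = False.
Unit clause (¬x6) forces x6 = False.
That conflicts with the unit clause (x6).
That branch fails; take x5 = True instead.
Unit clause (x2) forces x2 = True.
That conflicts with the unit clause (¬x2).
Neither x5 = True nor x5 = False works.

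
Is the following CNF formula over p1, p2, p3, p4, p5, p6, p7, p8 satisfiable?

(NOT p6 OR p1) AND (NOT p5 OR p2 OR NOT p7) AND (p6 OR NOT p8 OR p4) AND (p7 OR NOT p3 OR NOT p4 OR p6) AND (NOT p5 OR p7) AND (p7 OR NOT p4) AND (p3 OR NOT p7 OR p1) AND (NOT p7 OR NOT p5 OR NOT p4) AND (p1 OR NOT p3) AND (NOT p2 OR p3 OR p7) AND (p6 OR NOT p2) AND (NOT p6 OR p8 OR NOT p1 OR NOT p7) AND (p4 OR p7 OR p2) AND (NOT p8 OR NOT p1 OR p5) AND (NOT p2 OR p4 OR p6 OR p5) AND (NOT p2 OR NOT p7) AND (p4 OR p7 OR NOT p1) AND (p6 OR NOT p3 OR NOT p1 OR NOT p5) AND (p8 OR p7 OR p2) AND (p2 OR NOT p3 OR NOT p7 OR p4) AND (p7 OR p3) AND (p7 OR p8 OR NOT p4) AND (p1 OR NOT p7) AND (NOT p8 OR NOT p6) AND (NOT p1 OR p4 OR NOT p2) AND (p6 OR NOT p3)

Case p6 = false:
(NOT p2) alone gives p2 = false.
(NOT p3) alone gives p3 = false.
(p7) alone gives p7 = true.
(NOT p5) alone gives p5 = false.
(p1) alone gives p1 = true.
(NOT p8) alone gives p8 = false.
No clause remains; p4 is free.
A satisfying assignment: p1=true, p2=false, p3=false, p4=false, p5=false, p6=false, p7=true, p8=false.

Yes, satisfiable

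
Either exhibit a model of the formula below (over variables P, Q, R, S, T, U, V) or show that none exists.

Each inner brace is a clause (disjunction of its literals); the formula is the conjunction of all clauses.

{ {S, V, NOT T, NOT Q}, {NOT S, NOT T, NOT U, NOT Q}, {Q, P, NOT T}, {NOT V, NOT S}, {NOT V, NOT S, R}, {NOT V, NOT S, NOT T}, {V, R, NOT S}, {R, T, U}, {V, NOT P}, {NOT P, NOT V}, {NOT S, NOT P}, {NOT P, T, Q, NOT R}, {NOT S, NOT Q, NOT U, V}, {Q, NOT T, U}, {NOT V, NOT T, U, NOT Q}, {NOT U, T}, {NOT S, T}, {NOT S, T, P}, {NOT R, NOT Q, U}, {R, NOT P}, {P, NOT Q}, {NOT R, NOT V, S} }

P=false, Q=false, R=true, S=false, T=false, U=false, V=false

Suppose V = false.
The clause (NOT P) is unit, so P = false.
The clause (NOT Q) is unit, so Q = false.
The clause (NOT T) is unit, so T = false.
The clause (NOT U) is unit, so U = false.
The clause (R) is unit, so R = true.
The clause (NOT S) is unit, so S = false.
This assignment satisfies each clause.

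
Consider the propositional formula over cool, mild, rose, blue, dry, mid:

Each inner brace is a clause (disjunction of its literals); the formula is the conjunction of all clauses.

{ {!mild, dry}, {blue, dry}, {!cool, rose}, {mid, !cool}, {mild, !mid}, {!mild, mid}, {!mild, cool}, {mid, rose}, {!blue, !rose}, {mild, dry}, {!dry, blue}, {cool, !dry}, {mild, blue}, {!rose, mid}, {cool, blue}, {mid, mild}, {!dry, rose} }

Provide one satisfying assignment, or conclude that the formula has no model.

Suppose mild = false.
(!mid) alone gives mid = false.
That conflicts with the unit clause (mid).
Undo mild and try mild = true.
(dry) alone gives dry = true.
(mid) alone gives mid = true.
(cool) alone gives cool = true.
(rose) alone gives rose = true.
(!blue) alone gives blue = false.
That conflicts with the unit clause (blue).
Both values of mild lead to a conflict.

UNSATISFIABLE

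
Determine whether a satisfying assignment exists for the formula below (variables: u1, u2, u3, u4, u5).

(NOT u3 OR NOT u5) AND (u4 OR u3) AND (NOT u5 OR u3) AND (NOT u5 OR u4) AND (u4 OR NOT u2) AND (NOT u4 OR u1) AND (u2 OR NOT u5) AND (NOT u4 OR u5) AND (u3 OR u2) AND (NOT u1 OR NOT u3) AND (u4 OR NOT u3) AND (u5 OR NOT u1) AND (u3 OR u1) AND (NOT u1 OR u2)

Branch on u3: set u3 = false.
(u4) alone gives u4 = true.
(NOT u5) alone gives u5 = false.
But (u5) is also a unit clause — contradiction.
That branch fails; take u3 = true instead.
(NOT u5) alone gives u5 = false.
(NOT u4) alone gives u4 = false.
But (u4) is also a unit clause — contradiction.
Neither u3 = true nor u3 = false works.
No assignment satisfies every clause.

Unsatisfiable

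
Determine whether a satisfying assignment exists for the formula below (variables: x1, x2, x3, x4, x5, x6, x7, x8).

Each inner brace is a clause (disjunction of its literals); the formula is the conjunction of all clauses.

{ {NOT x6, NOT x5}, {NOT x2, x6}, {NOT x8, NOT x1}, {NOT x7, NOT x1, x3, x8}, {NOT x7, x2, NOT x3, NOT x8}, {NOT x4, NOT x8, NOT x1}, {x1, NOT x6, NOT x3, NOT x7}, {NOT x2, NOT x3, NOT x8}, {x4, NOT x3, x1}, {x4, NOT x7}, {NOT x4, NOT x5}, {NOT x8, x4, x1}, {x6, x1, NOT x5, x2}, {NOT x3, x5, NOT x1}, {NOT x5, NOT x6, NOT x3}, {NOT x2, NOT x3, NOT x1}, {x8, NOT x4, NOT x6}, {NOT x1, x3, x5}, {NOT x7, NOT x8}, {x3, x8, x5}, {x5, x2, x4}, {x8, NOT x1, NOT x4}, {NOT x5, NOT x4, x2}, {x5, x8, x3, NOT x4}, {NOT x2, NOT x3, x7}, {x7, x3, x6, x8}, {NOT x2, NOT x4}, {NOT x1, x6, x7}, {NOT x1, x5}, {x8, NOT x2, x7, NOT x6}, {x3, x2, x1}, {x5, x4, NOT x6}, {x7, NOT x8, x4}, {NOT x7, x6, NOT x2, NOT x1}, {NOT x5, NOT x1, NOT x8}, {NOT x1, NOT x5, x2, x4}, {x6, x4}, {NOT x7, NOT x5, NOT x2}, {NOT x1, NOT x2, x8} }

Yes, satisfiable

Case x6 = false:
From the singleton clause (NOT x2), x2 = false.
From the singleton clause (x4), x4 = true.
From the singleton clause (NOT x5), x5 = false.
From the singleton clause (NOT x1), x1 = false.
From the singleton clause (x3), x3 = true.
Case x7 = false:
No clause remains; x8 is free.
A satisfying assignment: x1=false; x2=false; x3=true; x4=true; x5=false; x6=false; x7=false; x8=true.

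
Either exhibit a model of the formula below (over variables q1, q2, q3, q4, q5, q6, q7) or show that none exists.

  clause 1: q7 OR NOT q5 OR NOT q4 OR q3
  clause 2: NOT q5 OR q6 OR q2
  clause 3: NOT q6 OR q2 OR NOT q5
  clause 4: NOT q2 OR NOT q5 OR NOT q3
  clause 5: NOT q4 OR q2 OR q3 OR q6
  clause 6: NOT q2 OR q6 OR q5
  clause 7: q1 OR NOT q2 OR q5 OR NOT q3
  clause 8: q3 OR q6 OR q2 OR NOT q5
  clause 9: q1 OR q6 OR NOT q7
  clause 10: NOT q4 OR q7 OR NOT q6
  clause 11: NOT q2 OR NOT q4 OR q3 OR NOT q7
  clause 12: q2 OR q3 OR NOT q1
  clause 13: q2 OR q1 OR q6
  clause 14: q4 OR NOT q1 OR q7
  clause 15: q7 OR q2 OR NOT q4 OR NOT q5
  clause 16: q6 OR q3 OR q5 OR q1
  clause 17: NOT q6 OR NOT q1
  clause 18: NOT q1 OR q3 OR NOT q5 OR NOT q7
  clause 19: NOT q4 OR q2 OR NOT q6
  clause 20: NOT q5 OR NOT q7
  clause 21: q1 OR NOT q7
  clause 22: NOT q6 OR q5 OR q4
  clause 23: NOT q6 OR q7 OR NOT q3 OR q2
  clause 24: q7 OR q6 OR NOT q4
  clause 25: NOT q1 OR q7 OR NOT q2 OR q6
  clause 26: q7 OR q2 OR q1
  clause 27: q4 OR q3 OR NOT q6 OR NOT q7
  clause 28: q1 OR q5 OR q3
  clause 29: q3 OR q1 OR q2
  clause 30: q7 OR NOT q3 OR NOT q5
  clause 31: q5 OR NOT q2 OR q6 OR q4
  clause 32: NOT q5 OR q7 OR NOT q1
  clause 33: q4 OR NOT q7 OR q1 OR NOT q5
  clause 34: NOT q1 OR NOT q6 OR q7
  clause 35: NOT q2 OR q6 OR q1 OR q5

Try q6 = false.
Try q5 = true.
The clause (q2) is unit, so q2 = true.
The clause (NOT q3) is unit, so q3 = false.
The clause (NOT q7) is unit, so q7 = false.
The clause (NOT q4) is unit, so q4 = false.
The clause (NOT q1) is unit, so q1 = false.
All clauses are satisfied.

q1=false,  q2=true,  q3=false,  q4=false,  q5=true,  q6=false,  q7=false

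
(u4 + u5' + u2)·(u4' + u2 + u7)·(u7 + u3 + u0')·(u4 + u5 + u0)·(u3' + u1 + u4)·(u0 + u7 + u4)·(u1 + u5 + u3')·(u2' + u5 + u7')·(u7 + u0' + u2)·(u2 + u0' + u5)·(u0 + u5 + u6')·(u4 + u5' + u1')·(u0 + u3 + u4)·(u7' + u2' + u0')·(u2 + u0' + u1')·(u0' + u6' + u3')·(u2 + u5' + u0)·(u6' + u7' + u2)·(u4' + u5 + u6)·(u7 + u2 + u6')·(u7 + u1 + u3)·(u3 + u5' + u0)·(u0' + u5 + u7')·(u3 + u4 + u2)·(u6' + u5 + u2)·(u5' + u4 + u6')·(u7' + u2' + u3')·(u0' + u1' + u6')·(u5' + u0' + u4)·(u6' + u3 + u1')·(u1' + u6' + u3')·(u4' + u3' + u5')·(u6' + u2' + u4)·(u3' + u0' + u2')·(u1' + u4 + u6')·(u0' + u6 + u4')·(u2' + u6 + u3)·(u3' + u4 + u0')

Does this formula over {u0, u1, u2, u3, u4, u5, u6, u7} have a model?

No

Try u4 = 1.
Try u2 = 1.
Try u5 = 1.
Unit clause (u3') forces u3 = 0.
Unit clause (u0) forces u0 = 1.
Unit clause (u7) forces u7 = 1.
Now (u7') is unsatisfied and unit — conflict.
That branch fails; take u5 = 0 instead.
Unit clause (u7') forces u7 = 0.
Unit clause (u6) forces u6 = 1.
Unit clause (u0) forces u0 = 1.
Unit clause (u3) forces u3 = 1.
Now (u3') is unsatisfied and unit — conflict.
Both values of u5 lead to a conflict.
That branch fails; take u2 = 0 instead.
Unit clause (u7) forces u7 = 1.
Unit clause (u6') forces u6 = 0.
Unit clause (u5) forces u5 = 1.
Unit clause (u0) forces u0 = 1.
Now (u0') is unsatisfied and unit — conflict.
Both values of u2 lead to a conflict.
That branch fails; take u4 = 0 instead.
Try u5 = 0.
Unit clause (u0) forces u0 = 1.
Unit clause (u2) forces u2 = 1.
Unit clause (u7') forces u7 = 0.
Unit clause (u3) forces u3 = 1.
Now (u3') is unsatisfied and unit — conflict.
That branch fails; take u5 = 1 instead.
Unit clause (u2) forces u2 = 1.
Unit clause (u1') forces u1 = 0.
Unit clause (u3') forces u3 = 0.
Unit clause (u0) forces u0 = 1.
Now (u0') is unsatisfied and unit — conflict.
Both values of u5 lead to a conflict.
Both values of u4 lead to a conflict.
No assignment satisfies every clause.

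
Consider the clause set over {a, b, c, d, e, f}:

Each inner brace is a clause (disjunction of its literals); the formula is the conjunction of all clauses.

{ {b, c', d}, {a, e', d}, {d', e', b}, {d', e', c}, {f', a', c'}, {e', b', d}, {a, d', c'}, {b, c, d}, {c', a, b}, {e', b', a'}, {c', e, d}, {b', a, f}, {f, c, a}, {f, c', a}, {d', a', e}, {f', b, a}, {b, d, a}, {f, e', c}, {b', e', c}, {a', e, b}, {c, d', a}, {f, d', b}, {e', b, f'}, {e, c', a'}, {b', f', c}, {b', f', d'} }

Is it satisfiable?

Try b = 1.
Try e = 0.
Try c = 0.
The clause (f') is unit, so f = 0.
The clause (a) is unit, so a = 1.
The clause (d') is unit, so d = 0.
This assignment satisfies each clause.
A satisfying assignment: a ↦ 1; b ↦ 1; c ↦ 0; d ↦ 0; e ↦ 0; f ↦ 0.

Yes, satisfiable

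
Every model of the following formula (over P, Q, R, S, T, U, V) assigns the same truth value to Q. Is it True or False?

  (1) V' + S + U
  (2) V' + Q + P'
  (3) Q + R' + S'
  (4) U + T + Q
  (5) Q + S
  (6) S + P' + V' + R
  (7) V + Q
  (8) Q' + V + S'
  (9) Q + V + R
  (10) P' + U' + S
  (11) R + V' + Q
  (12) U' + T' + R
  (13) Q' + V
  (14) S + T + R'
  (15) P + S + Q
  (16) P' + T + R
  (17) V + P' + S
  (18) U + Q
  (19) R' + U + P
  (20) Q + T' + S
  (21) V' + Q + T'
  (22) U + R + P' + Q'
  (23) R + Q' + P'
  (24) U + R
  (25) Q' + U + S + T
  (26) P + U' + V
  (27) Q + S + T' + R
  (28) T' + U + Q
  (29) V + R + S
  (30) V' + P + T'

Suppose Q = 0.
Unit clause (S) forces S = 1.
Unit clause (R') forces R = 0.
Unit clause (V) forces V = 1.
But (V') is also a unit clause — contradiction.
So every satisfying assignment has Q = True.

True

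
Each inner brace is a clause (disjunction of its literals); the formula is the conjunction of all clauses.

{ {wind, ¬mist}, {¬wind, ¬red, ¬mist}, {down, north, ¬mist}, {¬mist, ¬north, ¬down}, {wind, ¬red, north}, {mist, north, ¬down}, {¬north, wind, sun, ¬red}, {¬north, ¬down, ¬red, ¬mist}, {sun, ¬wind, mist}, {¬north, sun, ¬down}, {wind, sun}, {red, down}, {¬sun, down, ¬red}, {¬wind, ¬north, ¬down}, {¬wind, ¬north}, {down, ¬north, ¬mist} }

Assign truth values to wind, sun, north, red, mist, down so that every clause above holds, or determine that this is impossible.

Branch on wind: set wind = False.
Unit clause (¬mist) forces mist = False.
Unit clause (sun) forces sun = True.
Branch on red: set red = False.
Unit clause (down) forces down = True.
Unit clause (north) forces north = True.
This assignment satisfies each clause.

wind: False,  sun: True,  north: True,  red: False,  mist: False,  down: True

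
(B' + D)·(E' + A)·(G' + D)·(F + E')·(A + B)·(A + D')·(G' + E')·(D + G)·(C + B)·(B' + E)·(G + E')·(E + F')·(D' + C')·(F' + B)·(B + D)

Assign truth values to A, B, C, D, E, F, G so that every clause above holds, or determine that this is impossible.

Branch on B: set B = 0.
From the singleton clause (A), A = 1.
From the singleton clause (C), C = 1.
From the singleton clause (D'), D = 0.
But (D) is also a unit clause — contradiction.
Undo B and try B = 1.
From the singleton clause (D), D = 1.
From the singleton clause (A), A = 1.
From the singleton clause (E), E = 1.
From the singleton clause (F), F = 1.
From the singleton clause (G'), G = 0.
But (G) is also a unit clause — contradiction.
Either choice for B ends in contradiction.

UNSATISFIABLE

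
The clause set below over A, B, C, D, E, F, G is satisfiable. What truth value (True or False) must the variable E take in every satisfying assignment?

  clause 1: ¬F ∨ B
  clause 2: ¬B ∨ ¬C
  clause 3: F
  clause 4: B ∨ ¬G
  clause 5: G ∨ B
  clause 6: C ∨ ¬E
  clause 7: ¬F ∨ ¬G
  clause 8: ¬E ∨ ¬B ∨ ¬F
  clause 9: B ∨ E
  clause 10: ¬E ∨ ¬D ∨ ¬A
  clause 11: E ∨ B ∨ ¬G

False

Suppose E = True.
(F) alone gives F = True.
(B) alone gives B = True.
That conflicts with the unit clause (¬B).
So every satisfying assignment has E = False.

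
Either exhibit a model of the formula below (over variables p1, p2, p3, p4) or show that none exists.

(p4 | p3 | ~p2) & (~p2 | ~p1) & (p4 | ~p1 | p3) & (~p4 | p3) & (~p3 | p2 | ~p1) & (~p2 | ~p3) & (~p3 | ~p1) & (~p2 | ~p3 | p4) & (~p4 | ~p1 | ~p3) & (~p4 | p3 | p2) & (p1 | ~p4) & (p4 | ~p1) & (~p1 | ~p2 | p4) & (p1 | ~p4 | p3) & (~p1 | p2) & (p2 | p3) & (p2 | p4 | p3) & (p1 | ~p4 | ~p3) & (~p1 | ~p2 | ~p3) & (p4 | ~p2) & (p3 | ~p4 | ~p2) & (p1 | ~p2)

p1 ↦ 0,  p2 ↦ 0,  p3 ↦ 1,  p4 ↦ 0

Suppose p2 = 0.
The clause (~p1) is unit, so p1 = 0.
The clause (~p4) is unit, so p4 = 0.
The clause (p3) is unit, so p3 = 1.
Every clause now holds.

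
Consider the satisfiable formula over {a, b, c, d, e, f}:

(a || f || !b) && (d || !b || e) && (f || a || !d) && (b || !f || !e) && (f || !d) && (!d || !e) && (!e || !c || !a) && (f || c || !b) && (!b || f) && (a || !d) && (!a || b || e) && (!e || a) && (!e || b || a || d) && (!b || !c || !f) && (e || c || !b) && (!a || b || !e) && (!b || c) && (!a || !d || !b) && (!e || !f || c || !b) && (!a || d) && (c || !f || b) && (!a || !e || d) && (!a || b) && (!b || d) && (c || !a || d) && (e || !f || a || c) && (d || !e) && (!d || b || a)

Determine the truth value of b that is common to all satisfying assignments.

False

Suppose b = true.
(f) alone gives f = true.
(!c) alone gives c = false.
That conflicts with the unit clause (c).
So every satisfying assignment has b = False.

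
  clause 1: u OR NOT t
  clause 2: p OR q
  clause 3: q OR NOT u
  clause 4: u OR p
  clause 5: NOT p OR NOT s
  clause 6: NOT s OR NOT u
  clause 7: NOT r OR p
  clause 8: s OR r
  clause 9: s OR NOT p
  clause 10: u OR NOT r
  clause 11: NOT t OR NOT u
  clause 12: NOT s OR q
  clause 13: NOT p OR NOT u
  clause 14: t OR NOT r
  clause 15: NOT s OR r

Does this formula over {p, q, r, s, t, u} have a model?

Suppose u = true.
The clause (q) is unit, so q = true.
The clause (NOT s) is unit, so s = false.
The clause (r) is unit, so r = true.
The clause (p) is unit, so p = true.
But (NOT p) is also a unit clause — contradiction.
Backtrack on u: now try u = false.
The clause (NOT t) is unit, so t = false.
The clause (p) is unit, so p = true.
The clause (NOT s) is unit, so s = false.
But (s) is also a unit clause — contradiction.
Both values of u lead to a conflict.
No assignment satisfies every clause.

No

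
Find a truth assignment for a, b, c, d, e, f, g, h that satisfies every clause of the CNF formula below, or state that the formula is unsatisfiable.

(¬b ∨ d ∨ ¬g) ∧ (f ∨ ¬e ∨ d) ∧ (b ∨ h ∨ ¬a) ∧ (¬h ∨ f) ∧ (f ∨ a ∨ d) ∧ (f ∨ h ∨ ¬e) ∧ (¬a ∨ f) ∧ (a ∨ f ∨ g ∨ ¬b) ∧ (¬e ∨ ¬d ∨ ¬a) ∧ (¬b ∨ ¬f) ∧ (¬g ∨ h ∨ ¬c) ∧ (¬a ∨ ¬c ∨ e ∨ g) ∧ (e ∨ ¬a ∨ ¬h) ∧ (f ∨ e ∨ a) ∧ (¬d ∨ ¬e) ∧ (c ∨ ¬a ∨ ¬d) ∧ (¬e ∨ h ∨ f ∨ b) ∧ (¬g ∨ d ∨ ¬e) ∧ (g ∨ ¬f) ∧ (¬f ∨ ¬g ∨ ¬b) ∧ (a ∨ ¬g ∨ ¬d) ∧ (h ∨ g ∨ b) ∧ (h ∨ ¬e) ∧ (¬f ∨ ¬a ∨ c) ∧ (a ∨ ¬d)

Try h = True.
The clause (f) is unit, so f = True.
The clause (¬b) is unit, so b = False.
The clause (g) is unit, so g = True.
Try e = False.
The clause (¬a) is unit, so a = False.
The clause (¬d) is unit, so d = False.
All clauses hold; c can take either value.

a ↦ False,  b ↦ False,  c ↦ True,  d ↦ False,  e ↦ False,  f ↦ True,  g ↦ True,  h ↦ True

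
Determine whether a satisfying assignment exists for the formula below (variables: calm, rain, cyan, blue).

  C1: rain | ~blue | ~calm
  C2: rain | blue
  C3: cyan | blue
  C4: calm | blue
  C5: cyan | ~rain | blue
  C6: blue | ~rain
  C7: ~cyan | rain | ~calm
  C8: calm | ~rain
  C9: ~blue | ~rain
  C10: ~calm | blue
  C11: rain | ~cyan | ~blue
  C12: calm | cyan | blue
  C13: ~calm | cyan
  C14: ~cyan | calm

Yes, satisfiable

Branch on rain: set rain = 0.
Unit clause (blue) forces blue = 1.
Unit clause (~calm) forces calm = 0.
Unit clause (~cyan) forces cyan = 0.
This assignment satisfies each clause.
A satisfying assignment: calm=0,  rain=0,  cyan=0,  blue=1.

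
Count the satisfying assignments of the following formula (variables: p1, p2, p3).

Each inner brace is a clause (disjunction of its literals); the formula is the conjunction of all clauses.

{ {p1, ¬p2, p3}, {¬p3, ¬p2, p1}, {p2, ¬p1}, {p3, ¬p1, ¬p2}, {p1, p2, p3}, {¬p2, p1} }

There are 2^3 = 8 truth assignments over (p1, p2, p3).
Split on p2. With p2 = True, the clauses containing p2 are satisfied and ¬p2 drops from the rest; 1 of the 2^2 = 4 assignments to the other variables satisfy what remains.
With p2 = False, by the same count on the reduced clause set, 1 assignment works.
(One model: p1=F, p2=F, p3=T.)
Total: 1 + 1 = 2.

2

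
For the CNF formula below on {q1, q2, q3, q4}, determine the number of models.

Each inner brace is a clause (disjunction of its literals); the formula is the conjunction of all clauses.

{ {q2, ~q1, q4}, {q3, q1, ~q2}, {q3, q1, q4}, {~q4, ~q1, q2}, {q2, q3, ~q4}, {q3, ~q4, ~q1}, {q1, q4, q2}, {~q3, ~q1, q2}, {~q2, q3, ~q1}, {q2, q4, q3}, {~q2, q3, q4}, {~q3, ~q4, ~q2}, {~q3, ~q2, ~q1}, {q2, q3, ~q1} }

There are 2^4 = 16 truth assignments over (q1, q2, q3, q4).
Check each against the 14 clauses (columns in the order q1, q2, q3, q4):
  F F F F  ✗ fails (q3 | q1 | q4)
  F F F T  ✗ fails (q2 | q3 | ~q4)
  F F T F  ✗ fails (q1 | q4 | q2)
  F F T T  ✓ satisfies all
  F T F F  ✗ fails (q3 | q1 | ~q2)
  F T F T  ✗ fails (q3 | q1 | ~q2)
  F T T F  ✓ satisfies all
  F T T T  ✗ fails (~q3 | ~q4 | ~q2)
  T F F F  ✗ fails (q2 | ~q1 | q4)
  T F F T  ✗ fails (~q4 | ~q1 | q2)
  T F T F  ✗ fails (q2 | ~q1 | q4)
  T F T T  ✗ fails (~q4 | ~q1 | q2)
  T T F F  ✗ fails (~q2 | q3 | ~q1)
  T T F T  ✗ fails (q3 | ~q4 | ~q1)
  T T T F  ✗ fails (~q3 | ~q2 | ~q1)
  T T T T  ✗ fails (~q3 | ~q4 | ~q2)
2 of the 16 rows are models.

2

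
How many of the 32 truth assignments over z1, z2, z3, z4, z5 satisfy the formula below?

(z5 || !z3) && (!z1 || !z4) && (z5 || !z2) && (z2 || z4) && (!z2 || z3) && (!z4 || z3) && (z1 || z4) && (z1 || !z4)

1

There are 2^5 = 32 truth assignments over (z1, z2, z3, z4, z5).
Split on z1. With z1 = true, the clauses containing z1 are satisfied and !z1 drops from the rest; 1 of the 2^4 = 16 assignments to the other variables satisfy what remains.
With z1 = false, by the same count on the reduced clause set, 0 assignments work.
(One model: z1=T, z2=T, z3=T, z4=F, z5=T.)
Total: 1 + 0 = 1.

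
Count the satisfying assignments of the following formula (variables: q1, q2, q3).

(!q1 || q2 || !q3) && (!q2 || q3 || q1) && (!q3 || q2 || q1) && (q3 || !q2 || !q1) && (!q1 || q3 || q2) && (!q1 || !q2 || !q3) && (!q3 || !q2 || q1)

There are 2^3 = 8 truth assignments over (q1, q2, q3).
Check each against the 7 clauses (columns in the order q1, q2, q3):
  F F F  ✓ satisfies all
  F F T  ✗ fails (!q3 || q2 || q1)
  F T F  ✗ fails (!q2 || q3 || q1)
  F T T  ✗ fails (!q3 || !q2 || q1)
  T F F  ✗ fails (!q1 || q3 || q2)
  T F T  ✗ fails (!q1 || q2 || !q3)
  T T F  ✗ fails (q3 || !q2 || !q1)
  T T T  ✗ fails (!q1 || !q2 || !q3)
1 of the 8 rows is a model.

1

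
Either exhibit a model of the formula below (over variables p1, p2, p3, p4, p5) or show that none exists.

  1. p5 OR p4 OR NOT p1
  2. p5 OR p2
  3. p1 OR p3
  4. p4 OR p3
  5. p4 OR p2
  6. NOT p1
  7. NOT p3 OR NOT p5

The clause (NOT p1) is unit, so p1 = false.
The clause (p3) is unit, so p3 = true.
The clause (NOT p5) is unit, so p5 = false.
The clause (p2) is unit, so p2 = true.
All clauses hold; p4 can take either value.

p1 ↦ false, p2 ↦ true, p3 ↦ true, p4 ↦ true, p5 ↦ false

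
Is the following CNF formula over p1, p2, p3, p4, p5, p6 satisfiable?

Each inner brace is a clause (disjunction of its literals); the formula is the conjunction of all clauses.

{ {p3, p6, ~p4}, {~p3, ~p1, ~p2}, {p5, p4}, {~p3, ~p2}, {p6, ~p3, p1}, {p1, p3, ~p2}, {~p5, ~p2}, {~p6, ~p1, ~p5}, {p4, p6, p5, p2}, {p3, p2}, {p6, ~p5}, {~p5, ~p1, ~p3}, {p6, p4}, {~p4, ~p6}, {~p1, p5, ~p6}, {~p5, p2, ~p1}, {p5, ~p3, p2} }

Try p5 = 1.
Unit clause (~p2) forces p2 = 0.
Unit clause (p3) forces p3 = 1.
Unit clause (p6) forces p6 = 1.
Unit clause (~p1) forces p1 = 0.
Unit clause (~p4) forces p4 = 0.
All clauses are satisfied.
A satisfying assignment: p1 ↦ 0; p2 ↦ 0; p3 ↦ 1; p4 ↦ 0; p5 ↦ 1; p6 ↦ 1.

Yes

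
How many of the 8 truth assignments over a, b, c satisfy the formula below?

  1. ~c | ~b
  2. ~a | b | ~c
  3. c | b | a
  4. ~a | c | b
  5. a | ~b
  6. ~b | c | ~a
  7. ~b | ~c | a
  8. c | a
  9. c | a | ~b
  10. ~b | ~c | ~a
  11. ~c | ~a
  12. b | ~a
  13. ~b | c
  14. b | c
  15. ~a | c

There are 2^3 = 8 truth assignments over (a, b, c).
Check each against the 15 clauses (columns in the order a, b, c):
  F F F  ✗ fails (c | b | a)
  F F T  ✓ satisfies all
  F T F  ✗ fails (a | ~b)
  F T T  ✗ fails (~c | ~b)
  T F F  ✗ fails (~a | c | b)
  T F T  ✗ fails (~a | b | ~c)
  T T F  ✗ fails (~b | c | ~a)
  T T T  ✗ fails (~c | ~b)
1 of the 8 rows is a model.

1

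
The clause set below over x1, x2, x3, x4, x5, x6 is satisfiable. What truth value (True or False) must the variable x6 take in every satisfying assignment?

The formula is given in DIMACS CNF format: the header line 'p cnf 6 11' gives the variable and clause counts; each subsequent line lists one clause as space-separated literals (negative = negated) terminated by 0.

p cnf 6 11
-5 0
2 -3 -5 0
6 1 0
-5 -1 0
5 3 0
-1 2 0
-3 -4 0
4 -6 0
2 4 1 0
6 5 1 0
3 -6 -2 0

Suppose x6 = True.
Unit clause (¬x5) forces x5 = False.
Unit clause (x3) forces x3 = True.
Unit clause (¬x4) forces x4 = False.
Now (x4) is unsatisfied and unit — conflict.
So every satisfying assignment has x6 = False.

False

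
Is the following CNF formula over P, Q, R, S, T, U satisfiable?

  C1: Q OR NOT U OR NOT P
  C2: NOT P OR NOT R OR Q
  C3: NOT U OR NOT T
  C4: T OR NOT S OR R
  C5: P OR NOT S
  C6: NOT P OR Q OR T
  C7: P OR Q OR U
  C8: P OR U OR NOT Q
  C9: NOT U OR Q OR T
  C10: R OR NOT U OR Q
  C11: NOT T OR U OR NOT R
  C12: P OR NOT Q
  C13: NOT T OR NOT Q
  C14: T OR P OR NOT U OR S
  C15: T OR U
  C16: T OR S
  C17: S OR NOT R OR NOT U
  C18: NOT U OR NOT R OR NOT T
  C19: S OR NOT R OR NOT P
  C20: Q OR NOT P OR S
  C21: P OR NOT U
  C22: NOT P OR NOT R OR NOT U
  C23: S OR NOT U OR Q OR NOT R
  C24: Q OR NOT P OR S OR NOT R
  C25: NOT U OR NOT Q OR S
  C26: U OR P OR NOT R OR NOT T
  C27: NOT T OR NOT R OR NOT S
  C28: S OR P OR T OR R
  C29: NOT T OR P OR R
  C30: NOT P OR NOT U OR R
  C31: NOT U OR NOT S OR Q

Satisfiable

Try U = false.
From the singleton clause (T), T = true.
From the singleton clause (NOT R), R = false.
From the singleton clause (NOT Q), Q = false.
From the singleton clause (P), P = true.
From the singleton clause (S), S = true.
All clauses are satisfied.
A satisfying assignment: P=true; Q=false; R=false; S=true; T=true; U=false.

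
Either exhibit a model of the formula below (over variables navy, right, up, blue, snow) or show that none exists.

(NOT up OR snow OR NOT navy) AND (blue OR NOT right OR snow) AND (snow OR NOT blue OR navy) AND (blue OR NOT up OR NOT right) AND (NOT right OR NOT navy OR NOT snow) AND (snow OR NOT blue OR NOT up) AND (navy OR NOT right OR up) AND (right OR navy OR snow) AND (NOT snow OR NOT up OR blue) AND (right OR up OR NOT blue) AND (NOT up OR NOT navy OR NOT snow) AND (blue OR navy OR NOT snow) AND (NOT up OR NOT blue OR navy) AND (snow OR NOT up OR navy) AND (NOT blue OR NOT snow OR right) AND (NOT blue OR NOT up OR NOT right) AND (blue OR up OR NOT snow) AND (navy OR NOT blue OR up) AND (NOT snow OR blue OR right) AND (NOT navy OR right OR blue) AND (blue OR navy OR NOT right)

Try up = false.
Try navy = true.
Try right = true.
Unit clause (NOT snow) forces snow = false.
Unit clause (blue) forces blue = true.
This assignment satisfies each clause.

navy: true; right: true; up: false; blue: true; snow: false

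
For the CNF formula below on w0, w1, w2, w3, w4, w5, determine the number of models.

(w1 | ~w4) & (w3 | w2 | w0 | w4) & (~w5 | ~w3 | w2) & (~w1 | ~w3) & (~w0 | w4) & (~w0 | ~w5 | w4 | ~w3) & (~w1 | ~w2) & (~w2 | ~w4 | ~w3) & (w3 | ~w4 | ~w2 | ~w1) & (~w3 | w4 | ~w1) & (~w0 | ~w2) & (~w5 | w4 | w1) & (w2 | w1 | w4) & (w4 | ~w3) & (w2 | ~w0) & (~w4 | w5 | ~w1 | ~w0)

3

There are 2^6 = 64 truth assignments over (w0, w1, w2, w3, w4, w5).
Split on w5. With w5 = 1, the clauses containing w5 are satisfied and ~w5 drops from the rest; 1 of the 2^5 = 32 assignments to the other variables satisfy what remains.
With w5 = 0, by the same count on the reduced clause set, 2 assignments work.
(One model: w0=F, w1=F, w2=T, w3=F, w4=F, w5=F.)
Total: 1 + 2 = 3.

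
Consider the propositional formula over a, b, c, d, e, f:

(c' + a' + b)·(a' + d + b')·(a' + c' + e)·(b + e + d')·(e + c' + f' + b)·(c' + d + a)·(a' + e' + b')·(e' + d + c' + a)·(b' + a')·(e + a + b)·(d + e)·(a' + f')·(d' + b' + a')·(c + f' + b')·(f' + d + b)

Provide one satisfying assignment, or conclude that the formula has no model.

a=0,  b=1,  c=1,  d=1,  e=0,  f=0

Try b = 1.
The clause (a') is unit, so a = 0.
Try c = 1.
The clause (d) is unit, so d = 1.
Every clause is now satisfied; e, f are unconstrained.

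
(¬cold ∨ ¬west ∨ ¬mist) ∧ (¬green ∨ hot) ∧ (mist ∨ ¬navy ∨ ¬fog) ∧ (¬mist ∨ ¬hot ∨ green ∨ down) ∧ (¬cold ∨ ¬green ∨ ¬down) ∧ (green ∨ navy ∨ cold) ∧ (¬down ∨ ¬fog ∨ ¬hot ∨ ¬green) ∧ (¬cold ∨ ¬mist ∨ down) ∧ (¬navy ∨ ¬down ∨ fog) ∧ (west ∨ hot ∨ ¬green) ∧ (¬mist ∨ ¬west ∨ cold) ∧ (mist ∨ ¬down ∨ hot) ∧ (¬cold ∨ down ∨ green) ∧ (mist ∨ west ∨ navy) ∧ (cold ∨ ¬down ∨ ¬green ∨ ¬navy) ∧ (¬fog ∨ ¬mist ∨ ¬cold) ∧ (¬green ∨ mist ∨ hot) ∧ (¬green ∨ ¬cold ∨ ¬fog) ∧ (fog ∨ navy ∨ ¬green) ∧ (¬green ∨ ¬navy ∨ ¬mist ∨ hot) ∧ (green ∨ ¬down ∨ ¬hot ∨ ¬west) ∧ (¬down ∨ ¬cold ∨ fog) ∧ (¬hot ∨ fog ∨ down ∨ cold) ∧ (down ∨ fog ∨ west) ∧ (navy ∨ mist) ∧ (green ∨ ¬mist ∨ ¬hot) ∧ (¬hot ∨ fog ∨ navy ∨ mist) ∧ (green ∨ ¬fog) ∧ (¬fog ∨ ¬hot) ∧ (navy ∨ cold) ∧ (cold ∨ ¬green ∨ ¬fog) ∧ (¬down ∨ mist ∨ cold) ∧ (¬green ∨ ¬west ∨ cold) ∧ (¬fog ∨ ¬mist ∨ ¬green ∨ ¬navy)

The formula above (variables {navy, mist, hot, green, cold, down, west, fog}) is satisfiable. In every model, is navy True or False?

True

Suppose navy = False.
From the singleton clause (mist), mist = True.
From the singleton clause (cold), cold = True.
From the singleton clause (¬west), west = False.
From the singleton clause (down), down = True.
From the singleton clause (¬green), green = False.
From the singleton clause (¬fog), fog = False.
But (fog) is also a unit clause — contradiction.
So every satisfying assignment has navy = True.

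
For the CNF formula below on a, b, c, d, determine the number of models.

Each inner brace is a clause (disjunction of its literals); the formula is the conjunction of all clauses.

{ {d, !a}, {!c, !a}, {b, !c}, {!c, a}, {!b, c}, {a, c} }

There are 2^4 = 16 truth assignments over (a, b, c, d).
Check each against the 6 clauses (columns in the order a, b, c, d):
  F F F F  ✗ fails (a || c)
  F F F T  ✗ fails (a || c)
  F F T F  ✗ fails (b || !c)
  F F T T  ✗ fails (b || !c)
  F T F F  ✗ fails (!b || c)
  F T F T  ✗ fails (!b || c)
  F T T F  ✗ fails (!c || a)
  F T T T  ✗ fails (!c || a)
  T F F F  ✗ fails (d || !a)
  T F F T  ✓ satisfies all
  T F T F  ✗ fails (d || !a)
  T F T T  ✗ fails (!c || !a)
  T T F F  ✗ fails (d || !a)
  T T F T  ✗ fails (!b || c)
  T T T F  ✗ fails (d || !a)
  T T T T  ✗ fails (!c || !a)
1 of the 16 rows is a model.

1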